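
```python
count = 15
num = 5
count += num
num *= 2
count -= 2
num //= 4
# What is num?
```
Trace:
  count=15
  count=15, num=5
  count=20, num=5
  count=20, num=10
  count=18, num=10
  count=18, num=2

Final answer: 2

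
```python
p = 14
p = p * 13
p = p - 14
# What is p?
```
Trace:
  p=14
  p=182
  p=168

Final answer: 168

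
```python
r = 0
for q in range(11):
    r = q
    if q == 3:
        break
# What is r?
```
Trace:
  r=0
  r=0, q=0
  r=1, q=1
  r=2, q=2
  r=3, q=3

Final answer: 3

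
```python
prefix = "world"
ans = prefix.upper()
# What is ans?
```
Trace:
  prefix='world'
  prefix='world', ans='WORLD'

Final answer: 'WORLD'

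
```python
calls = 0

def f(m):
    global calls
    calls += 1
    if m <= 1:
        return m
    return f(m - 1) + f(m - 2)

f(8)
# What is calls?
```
Call trace (a repeated sub-call is expanded the first time; later identical calls just restate its return value):
f(m=8)
  f(m=7)
    f(m=6)
      f(m=5)
        f(m=4)
          f(m=3)
            f(m=2)
              f(m=1)
              -> return 1
              f(m=0)
              -> return 0
            -> return 1
            f(m=1)
            -> return 1
          -> return 2
          f(m=2) -> return 1  (same call as traced above)
        -> return 3
        f(m=3) -> return 2  (same call as traced above)
      -> return 5
      f(m=4) -> return 3  (same call as traced above)
    -> return 8
    f(m=5) -> return 5  (same call as traced above)
  -> return 13
  f(m=6) -> return 8  (same call as traced above)
-> return 21

calls is incremented once per call, so count the calls in each subtree. Let C(m) = number of calls made by f(m).
C(0) = C(1) = 1 (base case, no recursion); C(m) = 1 + C(m - 1) + C(m - 2) otherwise.
C(2) = 1 + C(1) + C(0) = 1 + 1 + 1 = 3
C(3) = 1 + C(2) + C(1) = 1 + 3 + 1 = 5
C(4) = 1 + C(3) + C(2) = 1 + 5 + 3 = 9
C(5) = 1 + C(4) + C(3) = 1 + 9 + 5 = 15
C(6) = 1 + C(5) + C(4) = 1 + 15 + 9 = 25
C(7) = 1 + C(6) + C(5) = 1 + 25 + 15 = 41
C(8) = 1 + C(7) + C(6) = 1 + 41 + 25 = 67
calls = C(8) = 67

Final answer: 67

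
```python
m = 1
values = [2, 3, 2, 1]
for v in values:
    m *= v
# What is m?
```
Trace:
  m=1
  m=2, v=2
  m=6, v=3
  m=12, v=2
  m=12, v=1

Final answer: 12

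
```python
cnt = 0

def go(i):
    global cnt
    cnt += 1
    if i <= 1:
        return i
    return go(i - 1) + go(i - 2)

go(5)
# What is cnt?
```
Call trace (a repeated sub-call is expanded the first time; later identical calls just restate its return value):
go(i=5)
  go(i=4)
    go(i=3)
      go(i=2)
        go(i=1)
        -> return 1
        go(i=0)
        -> return 0
      -> return 1
      go(i=1)
      -> return 1
    -> return 2
    go(i=2) -> return 1  (same call as traced above)
  -> return 3
  go(i=3) -> return 2  (same call as traced above)
-> return 5

cnt is incremented once per call, so count the calls in each subtree. Let C(i) = number of calls made by go(i).
C(0) = C(1) = 1 (base case, no recursion); C(i) = 1 + C(i - 1) + C(i - 2) otherwise.
C(2) = 1 + C(1) + C(0) = 1 + 1 + 1 = 3
C(3) = 1 + C(2) + C(1) = 1 + 3 + 1 = 5
C(4) = 1 + C(3) + C(2) = 1 + 5 + 3 = 9
C(5) = 1 + C(4) + C(3) = 1 + 9 + 5 = 15
cnt = C(5) = 15

Final answer: 15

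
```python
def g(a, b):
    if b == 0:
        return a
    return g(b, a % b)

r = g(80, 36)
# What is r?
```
Call trace:
g(a=80, b=36)
  g(a=36, b=8)
    g(a=8, b=4)
      g(a=4, b=0)
      -> return 4
    -> return 4
  -> return 4
-> return 4

Final answer: 4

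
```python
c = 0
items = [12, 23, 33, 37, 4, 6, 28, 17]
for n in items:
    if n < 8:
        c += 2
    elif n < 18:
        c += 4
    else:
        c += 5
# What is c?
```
Trace:
  c=0
  c=4, n=12
  c=9, n=23
  c=14, n=33
  c=19, n=37
  c=21, n=4
  c=23, n=6
  c=28, n=28
  c=32, n=17

Final answer: 32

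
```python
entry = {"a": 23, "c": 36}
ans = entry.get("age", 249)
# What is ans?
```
Trace:
  entry={'a': 23, 'c': 36}
  entry={'a': 23, 'c': 36}, ans=249

Final answer: 249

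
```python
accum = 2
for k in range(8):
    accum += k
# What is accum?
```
Trace:
  accum=2
  accum=2, k=0
  accum=3, k=1
  accum=5, k=2
  accum=8, k=3
  accum=12, k=4
  accum=17, k=5
  accum=23, k=6
  accum=30, k=7

Final answer: 30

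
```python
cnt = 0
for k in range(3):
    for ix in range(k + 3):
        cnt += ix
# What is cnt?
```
Trace:
  cnt=0
  cnt=0, k=0, ix=0
  cnt=1, k=0, ix=1
  cnt=3, k=0, ix=2
  cnt=3, k=1, ix=0
  cnt=4, k=1, ix=1
  cnt=6, k=1, ix=2
  cnt=9, k=1, ix=3
  cnt=9, k=2, ix=0
  cnt=10, k=2, ix=1
  cnt=12, k=2, ix=2
  cnt=15, k=2, ix=3
  cnt=19, k=2, ix=4

Final answer: 19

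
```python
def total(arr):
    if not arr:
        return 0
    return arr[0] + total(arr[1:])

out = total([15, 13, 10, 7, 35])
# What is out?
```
Call trace:
total(arr=[15, 13, 10, 7, 35])
  total(arr=[13, 10, 7, 35])
    total(arr=[10, 7, 35])
      total(arr=[7, 35])
        total(arr=[35])
          total(arr=[])
          -> return 0
        -> return 35
      -> return 42
    -> return 52
  -> return 65
-> return 80

Final answer: 80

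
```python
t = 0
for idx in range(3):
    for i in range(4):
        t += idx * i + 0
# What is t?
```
Trace:
  t=0
  t=0, idx=0, i=0
  t=0, idx=0, i=1
  t=0, idx=0, i=2
  t=0, idx=0, i=3
  t=0, idx=1, i=0
  t=1, idx=1, i=1
  t=3, idx=1, i=2
  t=6, idx=1, i=3
  t=6, idx=2, i=0
  t=8, idx=2, i=1
  t=12, idx=2, i=2
  t=18, idx=2, i=3

Final answer: 18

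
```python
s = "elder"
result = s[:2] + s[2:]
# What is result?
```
Trace:
  s='elder'
  s='elder', result='elder'

Final answer: 'elder'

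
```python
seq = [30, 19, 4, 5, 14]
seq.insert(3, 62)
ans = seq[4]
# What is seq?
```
Trace:
  seq=[30, 19, 4, 5, 14]
  seq=[30, 19, 4, 62, 5, 14]
  seq=[30, 19, 4, 62, 5, 14], ans=5

Final answer: [30, 19, 4, 62, 5, 14]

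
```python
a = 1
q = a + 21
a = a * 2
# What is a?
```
Trace:
  a=1
  a=1, q=22
  a=2, q=22

Final answer: 2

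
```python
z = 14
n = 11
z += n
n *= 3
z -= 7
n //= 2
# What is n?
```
Trace:
  z=14
  z=14, n=11
  z=25, n=11
  z=25, n=33
  z=18, n=33
  z=18, n=16

Final answer: 16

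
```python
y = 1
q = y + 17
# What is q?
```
Trace:
  y=1
  y=1, q=18

Final answer: 18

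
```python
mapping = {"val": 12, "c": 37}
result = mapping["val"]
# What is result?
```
Trace:
  mapping={'val': 12, 'c': 37}
  mapping={'val': 12, 'c': 37}, result=12

Final answer: 12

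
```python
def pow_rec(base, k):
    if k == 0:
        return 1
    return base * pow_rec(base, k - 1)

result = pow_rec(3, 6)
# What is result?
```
Call trace:
pow_rec(base=3, k=6)
  pow_rec(base=3, k=5)
    pow_rec(base=3, k=4)
      pow_rec(base=3, k=3)
        pow_rec(base=3, k=2)
          pow_rec(base=3, k=1)
            pow_rec(base=3, k=0)
            -> return 1
          -> return 3
        -> return 9
      -> return 27
    -> return 81
  -> return 243
-> return 729

Final answer: 729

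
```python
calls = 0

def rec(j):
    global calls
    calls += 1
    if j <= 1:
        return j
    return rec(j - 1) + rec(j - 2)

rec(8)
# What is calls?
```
Call trace (a repeated sub-call is expanded the first time; later identical calls just restate its return value):
rec(j=8)
  rec(j=7)
    rec(j=6)
      rec(j=5)
        rec(j=4)
          rec(j=3)
            rec(j=2)
              rec(j=1)
              -> return 1
              rec(j=0)
              -> return 0
            -> return 1
            rec(j=1)
            -> return 1
          -> return 2
          rec(j=2) -> return 1  (same call as traced above)
        -> return 3
        rec(j=3) -> return 2  (same call as traced above)
      -> return 5
      rec(j=4) -> return 3  (same call as traced above)
    -> return 8
    rec(j=5) -> return 5  (same call as traced above)
  -> return 13
  rec(j=6) -> return 8  (same call as traced above)
-> return 21

calls is incremented once per call, so count the calls in each subtree. Let C(j) = number of calls made by rec(j).
C(0) = C(1) = 1 (base case, no recursion); C(j) = 1 + C(j - 1) + C(j - 2) otherwise.
C(2) = 1 + C(1) + C(0) = 1 + 1 + 1 = 3
C(3) = 1 + C(2) + C(1) = 1 + 3 + 1 = 5
C(4) = 1 + C(3) + C(2) = 1 + 5 + 3 = 9
C(5) = 1 + C(4) + C(3) = 1 + 9 + 5 = 15
C(6) = 1 + C(5) + C(4) = 1 + 15 + 9 = 25
C(7) = 1 + C(6) + C(5) = 1 + 25 + 15 = 41
C(8) = 1 + C(7) + C(6) = 1 + 41 + 25 = 67
calls = C(8) = 67

Final answer: 67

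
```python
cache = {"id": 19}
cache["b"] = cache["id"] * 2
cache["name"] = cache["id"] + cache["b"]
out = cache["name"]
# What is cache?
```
Trace:
  cache={'id': 19}
  cache={'id': 19, 'b': 38}
  cache={'id': 19, 'b': 38, 'name': 57}
  cache={'id': 19, 'b': 38, 'name': 57}, out=57

Final answer: {'id': 19, 'b': 38, 'name': 57}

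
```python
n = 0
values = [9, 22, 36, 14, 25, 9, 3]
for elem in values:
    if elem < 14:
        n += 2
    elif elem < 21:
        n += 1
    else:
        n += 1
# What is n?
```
Trace:
  n=0
  n=2, elem=9
  n=3, elem=22
  n=4, elem=36
  n=5, elem=14
  n=6, elem=25
  n=8, elem=9
  n=10, elem=3

Final answer: 10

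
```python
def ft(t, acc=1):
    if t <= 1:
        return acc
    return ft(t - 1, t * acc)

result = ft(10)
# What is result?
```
Call trace:
ft(t=10, acc=1)
  ft(t=9, acc=10)
    ft(t=8, acc=90)
      ft(t=7, acc=720)
        ft(t=6, acc=5040)
          ft(t=5, acc=30240)
            ft(t=4, acc=151200)
              ft(t=3, acc=604800)
                ft(t=2, acc=1814400)
                  ft(t=1, acc=3628800)
                  -> return 3628800
                -> return 3628800
              -> return 3628800
            -> return 3628800
          -> return 3628800
        -> return 3628800
      -> return 3628800
    -> return 3628800
  -> return 3628800
-> return 3628800

Final answer: 3628800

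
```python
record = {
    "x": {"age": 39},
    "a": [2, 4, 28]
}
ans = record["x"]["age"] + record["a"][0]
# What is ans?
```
Trace:
  record={'x': {'age': 39}, 'a': [2, 4, 28]}
  record={'x': {'age': 39}, 'a': [2, 4, 28]}, ans=41

Final answer: 41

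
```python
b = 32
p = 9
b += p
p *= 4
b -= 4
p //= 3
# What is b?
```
Trace:
  b=32
  b=32, p=9
  b=41, p=9
  b=41, p=36
  b=37, p=36
  b=37, p=12

Final answer: 37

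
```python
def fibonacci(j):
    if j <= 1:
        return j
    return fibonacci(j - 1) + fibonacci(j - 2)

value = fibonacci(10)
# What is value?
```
Call trace (a repeated sub-call is expanded the first time; later identical calls just restate its return value):
fibonacci(j=10)
  fibonacci(j=9)
    fibonacci(j=8)
      fibonacci(j=7)
        fibonacci(j=6)
          fibonacci(j=5)
            fibonacci(j=4)
              fibonacci(j=3)
                fibonacci(j=2)
                  fibonacci(j=1)
                  -> return 1
                  fibonacci(j=0)
                  -> return 0
                -> return 1
                fibonacci(j=1)
                -> return 1
              -> return 2
              fibonacci(j=2) -> return 1  (same call as traced above)
            -> return 3
            fibonacci(j=3) -> return 2  (same call as traced above)
          -> return 5
          fibonacci(j=4) -> return 3  (same call as traced above)
        -> return 8
        fibonacci(j=5) -> return 5  (same call as traced above)
      -> return 13
      fibonacci(j=6) -> return 8  (same call as traced above)
    -> return 21
    fibonacci(j=7) -> return 13  (same call as traced above)
  -> return 34
  fibonacci(j=8) -> return 21  (same call as traced above)
-> return 55

Final answer: 55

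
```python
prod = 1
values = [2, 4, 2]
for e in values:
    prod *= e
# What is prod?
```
Trace:
  prod=1
  prod=2, e=2
  prod=8, e=4
  prod=16, e=2

Final answer: 16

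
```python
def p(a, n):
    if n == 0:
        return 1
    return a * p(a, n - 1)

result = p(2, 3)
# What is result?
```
Call trace:
p(a=2, n=3)
  p(a=2, n=2)
    p(a=2, n=1)
      p(a=2, n=0)
      -> return 1
    -> return 2
  -> return 4
-> return 8

Final answer: 8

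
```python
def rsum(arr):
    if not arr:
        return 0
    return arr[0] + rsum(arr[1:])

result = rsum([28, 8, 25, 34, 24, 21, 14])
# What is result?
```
Call trace:
rsum(arr=[28, 8, 25, 34, 24, 21, 14])
  rsum(arr=[8, 25, 34, 24, 21, 14])
    rsum(arr=[25, 34, 24, 21, 14])
      rsum(arr=[34, 24, 21, 14])
        rsum(arr=[24, 21, 14])
          rsum(arr=[21, 14])
            rsum(arr=[14])
              rsum(arr=[])
              -> return 0
            -> return 14
          -> return 35
        -> return 59
      -> return 93
    -> return 118
  -> return 126
-> return 154

Final answer: 154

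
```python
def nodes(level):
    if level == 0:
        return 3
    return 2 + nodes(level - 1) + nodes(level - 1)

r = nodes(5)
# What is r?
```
Call trace (a repeated sub-call is expanded the first time; later identical calls just restate its return value):
nodes(level=5)
  nodes(level=4)
    nodes(level=3)
      nodes(level=2)
        nodes(level=1)
          nodes(level=0)
          -> return 3
          nodes(level=0)
          -> return 3
        -> return 8
        nodes(level=1) -> return 8  (same call as traced above)
      -> return 18
      nodes(level=2) -> return 18  (same call as traced above)
    -> return 38
    nodes(level=3) -> return 38  (same call as traced above)
  -> return 78
  nodes(level=4) -> return 78  (same call as traced above)
-> return 158

Final answer: 158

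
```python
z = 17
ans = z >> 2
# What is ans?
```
Trace:
  z=17
  z=17, ans=4

Final answer: 4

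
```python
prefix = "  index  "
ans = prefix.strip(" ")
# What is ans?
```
Trace:
  prefix='  index  '
  prefix='  index  ', ans='index'

Final answer: 'index'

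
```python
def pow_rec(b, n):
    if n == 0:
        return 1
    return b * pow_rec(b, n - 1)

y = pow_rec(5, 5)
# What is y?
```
Call trace:
pow_rec(b=5, n=5)
  pow_rec(b=5, n=4)
    pow_rec(b=5, n=3)
      pow_rec(b=5, n=2)
        pow_rec(b=5, n=1)
          pow_rec(b=5, n=0)
          -> return 1
        -> return 5
      -> return 25
    -> return 125
  -> return 625
-> return 3125

Final answer: 3125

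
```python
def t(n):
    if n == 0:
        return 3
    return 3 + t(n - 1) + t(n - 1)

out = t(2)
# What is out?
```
Call trace (a repeated sub-call is expanded the first time; later identical calls just restate its return value):
t(n=2)
  t(n=1)
    t(n=0)
    -> return 3
    t(n=0)
    -> return 3
  -> return 9
  t(n=1) -> return 9  (same call as traced above)
-> return 21

Final answer: 21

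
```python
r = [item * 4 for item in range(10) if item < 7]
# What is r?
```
Trace:
  item=0
  item=1
  item=2
  item=3
  item=4
  item=5
  item=6
  item=7
  item=8
  item=9
  r=[0, 4, 8, 12, 16, 20, 24]

Final answer: [0, 4, 8, 12, 16, 20, 24]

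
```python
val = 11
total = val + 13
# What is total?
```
Trace:
  val=11
  val=11, total=24

Final answer: 24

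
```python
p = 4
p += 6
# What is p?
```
Trace:
  p=4
  p=10

Final answer: 10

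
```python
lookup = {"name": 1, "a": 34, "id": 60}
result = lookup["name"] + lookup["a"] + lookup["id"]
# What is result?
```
Trace:
  lookup={'name': 1, 'a': 34, 'id': 60}
  lookup={'name': 1, 'a': 34, 'id': 60}, result=95

Final answer: 95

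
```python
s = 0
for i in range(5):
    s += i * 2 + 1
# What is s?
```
Trace:
  s=0
  s=1, i=0
  s=4, i=1
  s=9, i=2
  s=16, i=3
  s=25, i=4

Final answer: 25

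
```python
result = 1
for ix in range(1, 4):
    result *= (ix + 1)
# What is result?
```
Trace:
  result=1
  result=2, ix=1
  result=6, ix=2
  result=24, ix=3

Final answer: 24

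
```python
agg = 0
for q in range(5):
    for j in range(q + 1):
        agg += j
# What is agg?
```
Trace:
  agg=0
  agg=0, q=0, j=0
  agg=0, q=1, j=0
  agg=1, q=1, j=1
  agg=1, q=2, j=0
  agg=2, q=2, j=1
  agg=4, q=2, j=2
  agg=4, q=3, j=0
  agg=5, q=3, j=1
  agg=7, q=3, j=2
  agg=10, q=3, j=3
  agg=10, q=4, j=0
  agg=11, q=4, j=1
  agg=13, q=4, j=2
  agg=16, q=4, j=3
  agg=20, q=4, j=4

Final answer: 20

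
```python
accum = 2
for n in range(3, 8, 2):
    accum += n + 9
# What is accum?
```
Trace:
  accum=2
  accum=14, n=3
  accum=28, n=5
  accum=44, n=7

Final answer: 44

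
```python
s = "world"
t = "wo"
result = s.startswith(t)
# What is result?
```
Trace:
  s='world'
  s='world', t='wo'
  s='world', t='wo', result=True

Final answer: True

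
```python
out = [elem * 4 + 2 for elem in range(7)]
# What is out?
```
Trace:
  elem=0
  elem=1
  elem=2
  elem=3
  elem=4
  elem=5
  elem=6
  out=[2, 6, 10, 14, 18, 22, 26]

Final answer: [2, 6, 10, 14, 18, 22, 26]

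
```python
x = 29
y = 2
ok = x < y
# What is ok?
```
Trace:
  x=29
  x=29, y=2
  x=29, y=2, ok=False

Final answer: False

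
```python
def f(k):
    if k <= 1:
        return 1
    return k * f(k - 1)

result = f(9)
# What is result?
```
Call trace:
f(k=9)
  f(k=8)
    f(k=7)
      f(k=6)
        f(k=5)
          f(k=4)
            f(k=3)
              f(k=2)
                f(k=1)
                -> return 1
              -> return 2
            -> return 6
          -> return 24
        -> return 120
      -> return 720
    -> return 5040
  -> return 40320
-> return 362880

Final answer: 362880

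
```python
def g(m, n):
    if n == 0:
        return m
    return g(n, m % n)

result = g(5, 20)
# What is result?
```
Call trace:
g(m=5, n=20)
  g(m=20, n=5)
    g(m=5, n=0)
    -> return 5
  -> return 5
-> return 5

Final answer: 5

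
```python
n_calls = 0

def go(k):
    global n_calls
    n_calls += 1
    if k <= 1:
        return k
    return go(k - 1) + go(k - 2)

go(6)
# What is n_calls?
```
Call trace (a repeated sub-call is expanded the first time; later identical calls just restate its return value):
go(k=6)
  go(k=5)
    go(k=4)
      go(k=3)
        go(k=2)
          go(k=1)
          -> return 1
          go(k=0)
          -> return 0
        -> return 1
        go(k=1)
        -> return 1
      -> return 2
      go(k=2) -> return 1  (same call as traced above)
    -> return 3
    go(k=3) -> return 2  (same call as traced above)
  -> return 5
  go(k=4) -> return 3  (same call as traced above)
-> return 8

n_calls is incremented once per call, so count the calls in each subtree. Let C(k) = number of calls made by go(k).
C(0) = C(1) = 1 (base case, no recursion); C(k) = 1 + C(k - 1) + C(k - 2) otherwise.
C(2) = 1 + C(1) + C(0) = 1 + 1 + 1 = 3
C(3) = 1 + C(2) + C(1) = 1 + 3 + 1 = 5
C(4) = 1 + C(3) + C(2) = 1 + 5 + 3 = 9
C(5) = 1 + C(4) + C(3) = 1 + 9 + 5 = 15
C(6) = 1 + C(5) + C(4) = 1 + 15 + 9 = 25
n_calls = C(6) = 25

Final answer: 25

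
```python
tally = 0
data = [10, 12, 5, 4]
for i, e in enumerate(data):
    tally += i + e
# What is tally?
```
Trace:
  tally=0
  tally=10, i=0, e=10
  tally=23, i=1, e=12
  tally=30, i=2, e=5
  tally=37, i=3, e=4

Final answer: 37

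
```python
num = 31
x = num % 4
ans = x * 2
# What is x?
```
Trace:
  num=31
  num=31, x=3
  num=31, x=3, ans=6

Final answer: 3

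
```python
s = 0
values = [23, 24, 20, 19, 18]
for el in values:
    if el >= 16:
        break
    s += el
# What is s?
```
Trace:
  s=0
  s=0, el=23

Final answer: 0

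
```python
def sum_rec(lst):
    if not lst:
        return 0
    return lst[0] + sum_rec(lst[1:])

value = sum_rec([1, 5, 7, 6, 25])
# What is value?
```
Call trace:
sum_rec(lst=[1, 5, 7, 6, 25])
  sum_rec(lst=[5, 7, 6, 25])
    sum_rec(lst=[7, 6, 25])
      sum_rec(lst=[6, 25])
        sum_rec(lst=[25])
          sum_rec(lst=[])
          -> return 0
        -> return 25
      -> return 31
    -> return 38
  -> return 43
-> return 44

Final answer: 44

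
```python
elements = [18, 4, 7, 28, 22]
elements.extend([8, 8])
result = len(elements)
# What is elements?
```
Trace:
  elements=[18, 4, 7, 28, 22]
  elements=[18, 4, 7, 28, 22, 8, 8]
  elements=[18, 4, 7, 28, 22, 8, 8], result=7

Final answer: [18, 4, 7, 28, 22, 8, 8]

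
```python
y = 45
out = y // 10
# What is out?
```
Trace:
  y=45
  y=45, out=4

Final answer: 4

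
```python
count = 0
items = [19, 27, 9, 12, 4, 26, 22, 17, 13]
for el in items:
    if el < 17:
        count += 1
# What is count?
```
Trace:
  count=0
  count=0, el=19
  count=0, el=27
  count=1, el=9
  count=2, el=12
  count=3, el=4
  count=3, el=26
  count=3, el=22
  count=3, el=17
  count=4, el=13

Final answer: 4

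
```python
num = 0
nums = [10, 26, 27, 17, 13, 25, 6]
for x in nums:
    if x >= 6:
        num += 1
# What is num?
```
Trace:
  num=0
  num=1, x=10
  num=2, x=26
  num=3, x=27
  num=4, x=17
  num=5, x=13
  num=6, x=25
  num=7, x=6

Final answer: 7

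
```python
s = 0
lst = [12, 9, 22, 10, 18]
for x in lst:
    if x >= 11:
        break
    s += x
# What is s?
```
Trace:
  s=0
  s=0, x=12

Final answer: 0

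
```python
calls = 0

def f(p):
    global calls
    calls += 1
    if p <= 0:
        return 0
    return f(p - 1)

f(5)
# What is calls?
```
Call trace:
f(p=5)
  f(p=4)
    f(p=3)
      f(p=2)
        f(p=1)
          f(p=0)
          -> return 0
        -> return 0
      -> return 0
    -> return 0
  -> return 0
-> return 0

calls is incremented once per call. f is entered once for each p = 5, 4, 3, 2, 1, 0 (the p <= 0 call returns without recursing), i.e. 5 + 1 calls.
calls = 6

Final answer: 6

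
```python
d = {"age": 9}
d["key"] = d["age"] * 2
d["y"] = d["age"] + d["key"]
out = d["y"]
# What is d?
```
Trace:
  d={'age': 9}
  d={'age': 9, 'key': 18}
  d={'age': 9, 'key': 18, 'y': 27}
  d={'age': 9, 'key': 18, 'y': 27}, out=27

Final answer: {'age': 9, 'key': 18, 'y': 27}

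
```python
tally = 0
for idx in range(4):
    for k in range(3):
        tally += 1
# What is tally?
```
Trace:
  tally=0
  tally=1, idx=0, k=0
  tally=2, idx=0, k=1
  tally=3, idx=0, k=2
  tally=4, idx=1, k=0
  tally=5, idx=1, k=1
  tally=6, idx=1, k=2
  tally=7, idx=2, k=0
  tally=8, idx=2, k=1
  tally=9, idx=2, k=2
  tally=10, idx=3, k=0
  tally=11, idx=3, k=1
  tally=12, idx=3, k=2

Final answer: 12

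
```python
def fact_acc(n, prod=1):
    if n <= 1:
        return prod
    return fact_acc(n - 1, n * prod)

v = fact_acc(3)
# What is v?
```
Call trace:
fact_acc(n=3, prod=1)
  fact_acc(n=2, prod=3)
    fact_acc(n=1, prod=6)
    -> return 6
  -> return 6
-> return 6

Final answer: 6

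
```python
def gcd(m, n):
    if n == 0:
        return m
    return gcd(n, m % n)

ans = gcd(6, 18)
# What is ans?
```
Call trace:
gcd(m=6, n=18)
  gcd(m=18, n=6)
    gcd(m=6, n=0)
    -> return 6
  -> return 6
-> return 6

Final answer: 6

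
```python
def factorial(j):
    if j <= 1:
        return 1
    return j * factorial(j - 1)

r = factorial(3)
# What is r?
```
Call trace:
factorial(j=3)
  factorial(j=2)
    factorial(j=1)
    -> return 1
  -> return 2
-> return 6

Final answer: 6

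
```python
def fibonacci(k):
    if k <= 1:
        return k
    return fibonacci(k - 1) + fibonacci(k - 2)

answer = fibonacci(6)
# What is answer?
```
Call trace (a repeated sub-call is expanded the first time; later identical calls just restate its return value):
fibonacci(k=6)
  fibonacci(k=5)
    fibonacci(k=4)
      fibonacci(k=3)
        fibonacci(k=2)
          fibonacci(k=1)
          -> return 1
          fibonacci(k=0)
          -> return 0
        -> return 1
        fibonacci(k=1)
        -> return 1
      -> return 2
      fibonacci(k=2) -> return 1  (same call as traced above)
    -> return 3
    fibonacci(k=3) -> return 2  (same call as traced above)
  -> return 5
  fibonacci(k=4) -> return 3  (same call as traced above)
-> return 8

Final answer: 8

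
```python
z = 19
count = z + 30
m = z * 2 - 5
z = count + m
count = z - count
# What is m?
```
Trace:
  z=19
  z=19, count=49
  z=19, count=49, m=33
  z=82, count=49, m=33
  z=82, count=33, m=33

Final answer: 33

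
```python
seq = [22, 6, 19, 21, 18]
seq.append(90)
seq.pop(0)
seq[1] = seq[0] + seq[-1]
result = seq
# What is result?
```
Trace:
  seq=[22, 6, 19, 21, 18]
  seq=[22, 6, 19, 21, 18, 90]
  seq=[6, 19, 21, 18, 90]
  seq=[6, 96, 21, 18, 90]
  seq=[6, 96, 21, 18, 90], result=[6, 96, 21, 18, 90]

Final answer: [6, 96, 21, 18, 90]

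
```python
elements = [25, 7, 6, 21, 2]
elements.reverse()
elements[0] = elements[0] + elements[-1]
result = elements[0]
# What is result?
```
Trace:
  elements=[25, 7, 6, 21, 2]
  elements=[2, 21, 6, 7, 25]
  elements=[27, 21, 6, 7, 25]
  elements=[27, 21, 6, 7, 25], result=27

Final answer: 27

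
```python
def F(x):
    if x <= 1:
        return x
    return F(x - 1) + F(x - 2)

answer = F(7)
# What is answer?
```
Call trace (a repeated sub-call is expanded the first time; later identical calls just restate its return value):
F(x=7)
  F(x=6)
    F(x=5)
      F(x=4)
        F(x=3)
          F(x=2)
            F(x=1)
            -> return 1
            F(x=0)
            -> return 0
          -> return 1
          F(x=1)
          -> return 1
        -> return 2
        F(x=2) -> return 1  (same call as traced above)
      -> return 3
      F(x=3) -> return 2  (same call as traced above)
    -> return 5
    F(x=4) -> return 3  (same call as traced above)
  -> return 8
  F(x=5) -> return 5  (same call as traced above)
-> return 13

Final answer: 13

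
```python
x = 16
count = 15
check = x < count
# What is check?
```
Trace:
  x=16
  x=16, count=15
  x=16, count=15, check=False

Final answer: False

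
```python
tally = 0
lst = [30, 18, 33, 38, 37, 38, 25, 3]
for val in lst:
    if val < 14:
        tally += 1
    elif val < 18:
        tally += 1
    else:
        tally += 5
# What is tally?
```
Trace:
  tally=0
  tally=5, val=30
  tally=10, val=18
  tally=15, val=33
  tally=20, val=38
  tally=25, val=37
  tally=30, val=38
  tally=35, val=25
  tally=36, val=3

Final answer: 36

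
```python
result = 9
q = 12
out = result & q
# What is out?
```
Trace:
  result=9
  result=9, q=12
  result=9, q=12, out=8

Final answer: 8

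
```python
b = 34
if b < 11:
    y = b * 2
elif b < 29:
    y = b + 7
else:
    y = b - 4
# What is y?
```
Trace:
  b=34
  b=34, y=30

Final answer: 30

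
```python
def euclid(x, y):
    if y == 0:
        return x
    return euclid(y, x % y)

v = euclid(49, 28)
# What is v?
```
Call trace:
euclid(x=49, y=28)
  euclid(x=28, y=21)
    euclid(x=21, y=7)
      euclid(x=7, y=0)
      -> return 7
    -> return 7
  -> return 7
-> return 7

Final answer: 7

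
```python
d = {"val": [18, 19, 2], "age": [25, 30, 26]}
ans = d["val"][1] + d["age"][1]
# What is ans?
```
Trace:
  d={'val': [18, 19, 2], 'age': [25, 30, 26]}
  d={'val': [18, 19, 2], 'age': [25, 30, 26]}, ans=49

Final answer: 49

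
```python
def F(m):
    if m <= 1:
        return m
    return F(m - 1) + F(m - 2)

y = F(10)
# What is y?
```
Call trace (a repeated sub-call is expanded the first time; later identical calls just restate its return value):
F(m=10)
  F(m=9)
    F(m=8)
      F(m=7)
        F(m=6)
          F(m=5)
            F(m=4)
              F(m=3)
                F(m=2)
                  F(m=1)
                  -> return 1
                  F(m=0)
                  -> return 0
                -> return 1
                F(m=1)
                -> return 1
              -> return 2
              F(m=2) -> return 1  (same call as traced above)
            -> return 3
            F(m=3) -> return 2  (same call as traced above)
          -> return 5
          F(m=4) -> return 3  (same call as traced above)
        -> return 8
        F(m=5) -> return 5  (same call as traced above)
      -> return 13
      F(m=6) -> return 8  (same call as traced above)
    -> return 21
    F(m=7) -> return 13  (same call as traced above)
  -> return 34
  F(m=8) -> return 21  (same call as traced above)
-> return 55

Final answer: 55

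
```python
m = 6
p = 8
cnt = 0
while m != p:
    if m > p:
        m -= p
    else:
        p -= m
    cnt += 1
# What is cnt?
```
Trace:
  m=6
  m=6, p=8
  m=6, p=8, cnt=0
  m=6, p=2, cnt=1
  m=4, p=2, cnt=2
  m=2, p=2, cnt=3

Final answer: 3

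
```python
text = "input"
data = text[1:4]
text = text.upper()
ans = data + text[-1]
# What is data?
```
Trace:
  text='input'
  text='input', data='npu'
  text='INPUT', data='npu'
  text='INPUT', data='npu', ans='npuT'

Final answer: 'npu'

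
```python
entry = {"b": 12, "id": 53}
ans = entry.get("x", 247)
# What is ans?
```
Trace:
  entry={'b': 12, 'id': 53}
  entry={'b': 12, 'id': 53}, ans=247

Final answer: 247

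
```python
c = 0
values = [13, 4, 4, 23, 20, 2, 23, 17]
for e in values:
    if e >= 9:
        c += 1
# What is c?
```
Trace:
  c=0
  c=1, e=13
  c=1, e=4
  c=1, e=4
  c=2, e=23
  c=3, e=20
  c=3, e=2
  c=4, e=23
  c=5, e=17

Final answer: 5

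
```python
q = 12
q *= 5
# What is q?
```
Trace:
  q=12
  q=60

Final answer: 60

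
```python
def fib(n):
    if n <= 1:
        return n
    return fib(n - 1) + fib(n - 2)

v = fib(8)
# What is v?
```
Call trace (a repeated sub-call is expanded the first time; later identical calls just restate its return value):
fib(n=8)
  fib(n=7)
    fib(n=6)
      fib(n=5)
        fib(n=4)
          fib(n=3)
            fib(n=2)
              fib(n=1)
              -> return 1
              fib(n=0)
              -> return 0
            -> return 1
            fib(n=1)
            -> return 1
          -> return 2
          fib(n=2) -> return 1  (same call as traced above)
        -> return 3
        fib(n=3) -> return 2  (same call as traced above)
      -> return 5
      fib(n=4) -> return 3  (same call as traced above)
    -> return 8
    fib(n=5) -> return 5  (same call as traced above)
  -> return 13
  fib(n=6) -> return 8  (same call as traced above)
-> return 21

Final answer: 21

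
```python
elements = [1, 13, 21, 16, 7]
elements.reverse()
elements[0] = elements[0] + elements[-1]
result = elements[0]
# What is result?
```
Trace:
  elements=[1, 13, 21, 16, 7]
  elements=[7, 16, 21, 13, 1]
  elements=[8, 16, 21, 13, 1]
  elements=[8, 16, 21, 13, 1], result=8

Final answer: 8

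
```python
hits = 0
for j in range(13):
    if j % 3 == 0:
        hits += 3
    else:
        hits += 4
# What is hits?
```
Trace:
  hits=0
  hits=3, j=0
  hits=7, j=1
  hits=11, j=2
  hits=14, j=3
  hits=18, j=4
  hits=22, j=5
  hits=25, j=6
  hits=29, j=7
  hits=33, j=8
  hits=36, j=9
  hits=40, j=10
  hits=44, j=11
  hits=47, j=12

Final answer: 47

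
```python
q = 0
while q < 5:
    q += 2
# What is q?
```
Trace:
  q=0
  q=2
  q=4
  q=6

Final answer: 6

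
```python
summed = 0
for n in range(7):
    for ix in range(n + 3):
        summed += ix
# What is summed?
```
Trace:
  summed=0
  summed=0, n=0, ix=0
  summed=1, n=0, ix=1
  summed=3, n=0, ix=2
  summed=3, n=1, ix=0
  summed=4, n=1, ix=1
  summed=6, n=1, ix=2
  summed=9, n=1, ix=3
  summed=9, n=2, ix=0
  summed=10, n=2, ix=1
  summed=12, n=2, ix=2
  summed=15, n=2, ix=3
  summed=19, n=2, ix=4
  summed=19, n=3, ix=0
  summed=20, n=3, ix=1
  summed=22, n=3, ix=2
  summed=25, n=3, ix=3
  summed=29, n=3, ix=4
  summed=34, n=3, ix=5
  summed=34, n=4, ix=0
  summed=35, n=4, ix=1
  summed=37, n=4, ix=2
  summed=40, n=4, ix=3
  summed=44, n=4, ix=4
  summed=49, n=4, ix=5
  summed=55, n=4, ix=6
  summed=55, n=5, ix=0
  summed=56, n=5, ix=1
  summed=58, n=5, ix=2
  summed=61, n=5, ix=3
  summed=65, n=5, ix=4
  summed=70, n=5, ix=5
  summed=76, n=5, ix=6
  summed=83, n=5, ix=7
  summed=83, n=6, ix=0
  summed=84, n=6, ix=1
  summed=86, n=6, ix=2
  summed=89, n=6, ix=3
  summed=93, n=6, ix=4
  summed=98, n=6, ix=5
  summed=104, n=6, ix=6
  summed=111, n=6, ix=7
  summed=119, n=6, ix=8

Final answer: 119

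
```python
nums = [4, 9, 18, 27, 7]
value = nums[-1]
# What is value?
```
Trace:
  nums=[4, 9, 18, 27, 7]
  nums=[4, 9, 18, 27, 7], value=7

Final answer: 7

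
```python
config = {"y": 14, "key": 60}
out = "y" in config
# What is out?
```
Trace:
  config={'y': 14, 'key': 60}
  config={'y': 14, 'key': 60}, out=True

Final answer: True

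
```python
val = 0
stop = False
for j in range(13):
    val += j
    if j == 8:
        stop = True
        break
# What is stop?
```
Trace:
  val=0
  val=0, stop=False
  val=0, stop=False, j=0
  val=1, stop=False, j=1
  val=3, stop=False, j=2
  val=6, stop=False, j=3
  val=10, stop=False, j=4
  val=15, stop=False, j=5
  val=21, stop=False, j=6
  val=28, stop=False, j=7
  val=36, stop=True, j=8

Final answer: True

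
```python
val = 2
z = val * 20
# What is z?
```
Trace:
  val=2
  val=2, z=40

Final answer: 40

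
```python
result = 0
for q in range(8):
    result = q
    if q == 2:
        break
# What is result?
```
Trace:
  result=0
  result=0, q=0
  result=1, q=1
  result=2, q=2

Final answer: 2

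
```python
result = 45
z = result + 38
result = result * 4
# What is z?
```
Trace:
  result=45
  result=45, z=83
  result=180, z=83

Final answer: 83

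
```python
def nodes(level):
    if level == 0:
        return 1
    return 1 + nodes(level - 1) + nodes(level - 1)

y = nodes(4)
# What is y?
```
Call trace (a repeated sub-call is expanded the first time; later identical calls just restate its return value):
nodes(level=4)
  nodes(level=3)
    nodes(level=2)
      nodes(level=1)
        nodes(level=0)
        -> return 1
        nodes(level=0)
        -> return 1
      -> return 3
      nodes(level=1) -> return 3  (same call as traced above)
    -> return 7
    nodes(level=2) -> return 7  (same call as traced above)
  -> return 15
  nodes(level=3) -> return 15  (same call as traced above)
-> return 31

Final answer: 31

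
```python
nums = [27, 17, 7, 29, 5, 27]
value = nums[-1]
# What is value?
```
Trace:
  nums=[27, 17, 7, 29, 5, 27]
  nums=[27, 17, 7, 29, 5, 27], value=27

Final answer: 27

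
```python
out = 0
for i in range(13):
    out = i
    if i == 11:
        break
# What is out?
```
Trace:
  out=0
  out=0, i=0
  out=1, i=1
  out=2, i=2
  out=3, i=3
  out=4, i=4
  out=5, i=5
  out=6, i=6
  out=7, i=7
  out=8, i=8
  out=9, i=9
  out=10, i=10
  out=11, i=11

Final answer: 11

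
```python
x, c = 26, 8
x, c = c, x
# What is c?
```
Trace:
  x=26, c=8
  x=8, c=26

Final answer: 26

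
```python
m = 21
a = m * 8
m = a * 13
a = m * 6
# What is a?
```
Trace:
  m=21
  m=21, a=168
  m=2184, a=168
  m=2184, a=13104

Final answer: 13104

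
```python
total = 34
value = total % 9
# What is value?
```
Trace:
  total=34
  total=34, value=7

Final answer: 7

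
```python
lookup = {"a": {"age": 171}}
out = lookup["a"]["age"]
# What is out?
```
Trace:
  lookup={'a': {'age': 171}}
  lookup={'a': {'age': 171}}, out=171

Final answer: 171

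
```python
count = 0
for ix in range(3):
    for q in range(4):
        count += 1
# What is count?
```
Trace:
  count=0
  count=1, ix=0, q=0
  count=2, ix=0, q=1
  count=3, ix=0, q=2
  count=4, ix=0, q=3
  count=5, ix=1, q=0
  count=6, ix=1, q=1
  count=7, ix=1, q=2
  count=8, ix=1, q=3
  count=9, ix=2, q=0
  count=10, ix=2, q=1
  count=11, ix=2, q=2
  count=12, ix=2, q=3

Final answer: 12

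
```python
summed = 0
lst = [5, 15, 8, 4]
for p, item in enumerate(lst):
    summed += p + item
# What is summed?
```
Trace:
  summed=0
  summed=5, p=0, item=5
  summed=21, p=1, item=15
  summed=31, p=2, item=8
  summed=38, p=3, item=4

Final answer: 38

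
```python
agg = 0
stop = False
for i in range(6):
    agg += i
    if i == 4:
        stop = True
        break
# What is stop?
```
Trace:
  agg=0
  agg=0, stop=False
  agg=0, stop=False, i=0
  agg=1, stop=False, i=1
  agg=3, stop=False, i=2
  agg=6, stop=False, i=3
  agg=10, stop=True, i=4

Final answer: True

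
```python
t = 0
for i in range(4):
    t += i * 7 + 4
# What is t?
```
Trace:
  t=0
  t=4, i=0
  t=15, i=1
  t=33, i=2
  t=58, i=3

Final answer: 58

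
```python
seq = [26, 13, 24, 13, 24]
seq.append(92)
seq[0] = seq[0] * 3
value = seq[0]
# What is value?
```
Trace:
  seq=[26, 13, 24, 13, 24]
  seq=[26, 13, 24, 13, 24, 92]
  seq=[78, 13, 24, 13, 24, 92]
  seq=[78, 13, 24, 13, 24, 92], value=78

Final answer: 78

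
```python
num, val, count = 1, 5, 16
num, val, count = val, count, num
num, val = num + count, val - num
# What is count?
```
Trace:
  num=1, val=5, count=16
  num=5, val=16, count=1
  num=6, val=11, count=1

Final answer: 1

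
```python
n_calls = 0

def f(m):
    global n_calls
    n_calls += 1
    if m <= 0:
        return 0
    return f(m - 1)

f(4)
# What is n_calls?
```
Call trace:
f(m=4)
  f(m=3)
    f(m=2)
      f(m=1)
        f(m=0)
        -> return 0
      -> return 0
    -> return 0
  -> return 0
-> return 0

n_calls is incremented once per call. f is entered once for each m = 4, 3, 2, 1, 0 (the m <= 0 call returns without recursing), i.e. 4 + 1 calls.
n_calls = 5

Final answer: 5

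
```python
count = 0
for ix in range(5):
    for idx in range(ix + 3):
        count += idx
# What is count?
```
Trace:
  count=0
  count=0, ix=0, idx=0
  count=1, ix=0, idx=1
  count=3, ix=0, idx=2
  count=3, ix=1, idx=0
  count=4, ix=1, idx=1
  count=6, ix=1, idx=2
  count=9, ix=1, idx=3
  count=9, ix=2, idx=0
  count=10, ix=2, idx=1
  count=12, ix=2, idx=2
  count=15, ix=2, idx=3
  count=19, ix=2, idx=4
  count=19, ix=3, idx=0
  count=20, ix=3, idx=1
  count=22, ix=3, idx=2
  count=25, ix=3, idx=3
  count=29, ix=3, idx=4
  count=34, ix=3, idx=5
  count=34, ix=4, idx=0
  count=35, ix=4, idx=1
  count=37, ix=4, idx=2
  count=40, ix=4, idx=3
  count=44, ix=4, idx=4
  count=49, ix=4, idx=5
  count=55, ix=4, idx=6

Final answer: 55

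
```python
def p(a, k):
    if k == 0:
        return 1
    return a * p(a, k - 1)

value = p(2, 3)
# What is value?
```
Call trace:
p(a=2, k=3)
  p(a=2, k=2)
    p(a=2, k=1)
      p(a=2, k=0)
      -> return 1
    -> return 2
  -> return 4
-> return 8

Final answer: 8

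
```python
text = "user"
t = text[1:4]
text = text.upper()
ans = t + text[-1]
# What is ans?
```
Trace:
  text='user'
  text='user', t='ser'
  text='USER', t='ser'
  text='USER', t='ser', ans='serR'

Final answer: 'serR'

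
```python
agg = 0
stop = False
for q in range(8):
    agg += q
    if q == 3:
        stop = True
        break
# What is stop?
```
Trace:
  agg=0
  agg=0, stop=False
  agg=0, stop=False, q=0
  agg=1, stop=False, q=1
  agg=3, stop=False, q=2
  agg=6, stop=True, q=3

Final answer: True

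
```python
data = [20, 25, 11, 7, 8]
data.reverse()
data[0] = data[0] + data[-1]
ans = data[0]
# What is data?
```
Trace:
  data=[20, 25, 11, 7, 8]
  data=[8, 7, 11, 25, 20]
  data=[28, 7, 11, 25, 20]
  data=[28, 7, 11, 25, 20], ans=28

Final answer: [28, 7, 11, 25, 20]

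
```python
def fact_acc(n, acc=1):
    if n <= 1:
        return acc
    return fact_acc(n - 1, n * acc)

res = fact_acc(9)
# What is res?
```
Call trace:
fact_acc(n=9, acc=1)
  fact_acc(n=8, acc=9)
    fact_acc(n=7, acc=72)
      fact_acc(n=6, acc=504)
        fact_acc(n=5, acc=3024)
          fact_acc(n=4, acc=15120)
            fact_acc(n=3, acc=60480)
              fact_acc(n=2, acc=181440)
                fact_acc(n=1, acc=362880)
                -> return 362880
              -> return 362880
            -> return 362880
          -> return 362880
        -> return 362880
      -> return 362880
    -> return 362880
  -> return 362880
-> return 362880

Final answer: 362880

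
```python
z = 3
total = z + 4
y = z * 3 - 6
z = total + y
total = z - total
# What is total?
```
Trace:
  z=3
  z=3, total=7
  z=3, total=7, y=3
  z=10, total=7, y=3
  z=10, total=3, y=3

Final answer: 3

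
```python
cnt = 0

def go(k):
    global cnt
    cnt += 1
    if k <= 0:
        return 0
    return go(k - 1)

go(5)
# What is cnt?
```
Call trace:
go(k=5)
  go(k=4)
    go(k=3)
      go(k=2)
        go(k=1)
          go(k=0)
          -> return 0
        -> return 0
      -> return 0
    -> return 0
  -> return 0
-> return 0

cnt is incremented once per call. go is entered once for each k = 5, 4, 3, 2, 1, 0 (the k <= 0 call returns without recursing), i.e. 5 + 1 calls.
cnt = 6

Final answer: 6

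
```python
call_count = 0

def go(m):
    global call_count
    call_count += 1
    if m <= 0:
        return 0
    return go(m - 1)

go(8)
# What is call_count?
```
Call trace:
go(m=8)
  go(m=7)
    go(m=6)
      go(m=5)
        go(m=4)
          go(m=3)
            go(m=2)
              go(m=1)
                go(m=0)
                -> return 0
              -> return 0
            -> return 0
          -> return 0
        -> return 0
      -> return 0
    -> return 0
  -> return 0
-> return 0

call_count is incremented once per call. go is entered once for each m = 8, 7, 6, 5, 4, 3, 2, 1, 0 (the m <= 0 call returns without recursing), i.e. 8 + 1 calls.
call_count = 9

Final answer: 9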